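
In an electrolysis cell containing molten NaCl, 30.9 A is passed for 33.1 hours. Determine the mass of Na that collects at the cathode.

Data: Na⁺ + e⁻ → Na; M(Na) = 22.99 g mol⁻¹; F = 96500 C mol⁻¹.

Q = I·t = 30.90 A × 119160 s = 3682000 C.
n(e⁻) = Q/F = 3682000 / 96500 = 38.16 mol.
Na⁺ + e⁻ → Na, so n(Na) = n(e⁻)/1 = 38.16 mol.
m = n·M = 38.16 × 22.99 = 877 g.

877 g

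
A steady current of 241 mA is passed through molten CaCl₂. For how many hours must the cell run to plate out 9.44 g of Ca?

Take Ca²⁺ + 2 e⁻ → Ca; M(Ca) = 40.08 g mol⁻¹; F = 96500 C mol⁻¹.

52.4 h

n(Ca) = m/M = 9.44 / 40.08 = 0.2355 mol.
Each Ca atom requires 2 electrons, so n(e⁻) = 2 × 0.2355 = 0.4711 mol.
Q = n(e⁻)·F = 0.4711 × 96500 = 45460 C.
t = Q/I = 45460 / 0.2410 A = 188600 s = 52.4 h.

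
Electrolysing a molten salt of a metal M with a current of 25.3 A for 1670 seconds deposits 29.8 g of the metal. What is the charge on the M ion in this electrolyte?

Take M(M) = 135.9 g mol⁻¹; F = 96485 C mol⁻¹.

+2

Q = I·t = 25.30 A × 1670.0 s = 42250 C, so n(e⁻) = 42250/96485 = 0.4379 mol.
n(M) deposited = 29.8 / 135.9 = 0.2193 mol.
Electrons per atom = n(e⁻)/n(M) = 0.4379 / 0.2193 = 2.00 ≈ 2, so the ion is M²⁺.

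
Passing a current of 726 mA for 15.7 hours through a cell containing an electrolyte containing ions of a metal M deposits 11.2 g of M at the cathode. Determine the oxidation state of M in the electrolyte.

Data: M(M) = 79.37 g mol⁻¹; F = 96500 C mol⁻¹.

+3

Q = I·t = 0.7260 A × 56520 s = 41030 C, so n(e⁻) = 41030/96500 = 0.4252 mol.
n(M) deposited = 11.2 / 79.37 = 0.1411 mol.
Electrons per atom = n(e⁻)/n(M) = 0.4252 / 0.1411 = 3.01 ≈ 3, so the ion is M³⁺.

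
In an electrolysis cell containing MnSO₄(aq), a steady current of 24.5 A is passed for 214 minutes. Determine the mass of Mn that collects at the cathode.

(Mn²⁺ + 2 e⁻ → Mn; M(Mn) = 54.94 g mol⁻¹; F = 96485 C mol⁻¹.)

Q = I·t = 24.50 A × 12840 s = 314600 C.
n(e⁻) = Q/F = 314600 / 96485 = 3.260 mol.
Mn²⁺ + 2 e⁻ → Mn, so n(Mn) = n(e⁻)/2 = 1.630 mol.
m = n·M = 1.630 × 54.94 = 89.6 g.

89.6 g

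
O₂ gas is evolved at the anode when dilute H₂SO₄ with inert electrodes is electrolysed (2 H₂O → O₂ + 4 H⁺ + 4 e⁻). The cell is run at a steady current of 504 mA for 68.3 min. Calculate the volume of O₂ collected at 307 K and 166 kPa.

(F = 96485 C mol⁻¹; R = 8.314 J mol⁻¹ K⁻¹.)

Q = I·t = 0.5040 A × 4098.0 s = 2065 C.
n(e⁻) = Q/F = 2065 / 96485 = 0.02141 mol.
4 electrons are transferred per O₂ molecule, so n(O₂) = 0.02141 / 4 = 0.005352 mol.
V = nRT/P = (0.005352 × 8.314 × 307) / (166 × 10³ Pa) = 8.23 × 10⁻⁵ m³ = 0.0823 L.

0.0823 L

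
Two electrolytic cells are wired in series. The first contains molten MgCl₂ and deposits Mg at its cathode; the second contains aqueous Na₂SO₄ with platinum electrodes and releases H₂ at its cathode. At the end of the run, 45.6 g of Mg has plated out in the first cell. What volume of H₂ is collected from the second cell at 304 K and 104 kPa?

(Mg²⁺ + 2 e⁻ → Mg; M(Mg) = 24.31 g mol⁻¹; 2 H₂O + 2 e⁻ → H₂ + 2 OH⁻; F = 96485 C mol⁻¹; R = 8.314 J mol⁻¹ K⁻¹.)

45.6 L

n(Mg) = 45.6 / 24.31 = 1.876 mol, so n(e⁻) = 2 × 1.876 = 3.752 mol.
The cells are in series, so the same 3.752 mol of electrons passes through the second cell.
2 H₂O + 2 e⁻ → H₂ + 2 OH⁻ — 2 mol e⁻ per mol H₂, so n(H₂) = 3.752/2 = 1.876 mol.
V = nRT/P = (1.876 × 8.314 × 304) / (104 × 10³) = 0.0456 m³ = 45.6 L.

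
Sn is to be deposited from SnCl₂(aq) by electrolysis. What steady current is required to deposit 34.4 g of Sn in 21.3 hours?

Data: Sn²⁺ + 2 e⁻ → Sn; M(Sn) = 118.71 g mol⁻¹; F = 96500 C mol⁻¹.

n(Sn) = 34.4 / 118.71 = 0.2898 mol.
n(e⁻) = 2 × 0.2898 = 0.5796 mol.
Q = n(e⁻)·F = 0.5796 × 96500 = 55930 C.
I = Q/t = 55930 / 76680 s = 0.729 A.

0.729 A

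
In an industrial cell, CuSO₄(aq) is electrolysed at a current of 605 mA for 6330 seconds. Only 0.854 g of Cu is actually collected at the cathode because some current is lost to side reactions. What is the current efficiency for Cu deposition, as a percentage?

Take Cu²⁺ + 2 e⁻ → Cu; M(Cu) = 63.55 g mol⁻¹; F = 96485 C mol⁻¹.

Q = I·t = 0.6050 × 6330.0 = 3830 C; n(e⁻) = 3830/96485 = 0.03969 mol.
Theoretical n(Cu) = n(e⁻)/2 = 0.01985 mol, i.e. m_theo = 0.01985 × 63.55 = 1.261 g.
Efficiency = m_actual / m_theo = 0.854 / 1.261 = 67.7 %.

67.7 %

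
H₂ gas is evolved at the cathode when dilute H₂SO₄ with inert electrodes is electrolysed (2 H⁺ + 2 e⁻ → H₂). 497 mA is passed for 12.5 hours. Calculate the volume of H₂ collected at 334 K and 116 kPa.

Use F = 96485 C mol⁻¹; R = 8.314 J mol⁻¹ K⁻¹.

Q = I·t = 0.4970 A × 45000 s = 22360 C.
n(e⁻) = Q/F = 22360 / 96485 = 0.2318 mol.
2 electrons are transferred per H₂ molecule, so n(H₂) = 0.2318 / 2 = 0.1159 mol.
V = nRT/P = (0.1159 × 8.314 × 334) / (116 × 10³ Pa) = 0.00277 m³ = 2.77 L.

2.77 L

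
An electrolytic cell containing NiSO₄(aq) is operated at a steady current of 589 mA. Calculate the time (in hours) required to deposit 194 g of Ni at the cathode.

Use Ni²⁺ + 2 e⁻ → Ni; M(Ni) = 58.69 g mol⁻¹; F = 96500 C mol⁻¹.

301 h

n(Ni) = m/M = 194 / 58.69 = 3.306 mol.
Each Ni atom requires 2 electrons, so n(e⁻) = 2 × 3.306 = 6.611 mol.
Q = n(e⁻)·F = 6.611 × 96500 = 638000 C.
t = Q/I = 638000 / 0.5890 A = 1083000 s = 301 h.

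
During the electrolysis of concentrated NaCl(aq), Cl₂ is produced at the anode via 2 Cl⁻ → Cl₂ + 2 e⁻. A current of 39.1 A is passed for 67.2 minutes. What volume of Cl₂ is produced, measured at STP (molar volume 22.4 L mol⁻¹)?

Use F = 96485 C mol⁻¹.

Q = I·t = 39.10 A × 4032.0 s = 157700 C.
n(e⁻) = Q/F = 157700 / 96485 = 1.634 mol.
2 electrons are transferred per Cl₂ molecule, so n(Cl₂) = 1.634 / 2 = 0.8170 mol.
V = n × V_m = 0.8170 × 22.4 = 18.3 L.

18.3 L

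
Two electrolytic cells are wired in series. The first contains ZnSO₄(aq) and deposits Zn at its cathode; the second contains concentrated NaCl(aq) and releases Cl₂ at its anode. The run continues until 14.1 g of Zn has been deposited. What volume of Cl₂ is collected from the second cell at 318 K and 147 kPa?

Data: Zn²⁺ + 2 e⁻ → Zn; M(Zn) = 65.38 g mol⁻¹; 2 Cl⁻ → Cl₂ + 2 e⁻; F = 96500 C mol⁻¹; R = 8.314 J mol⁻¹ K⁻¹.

n(Zn) = 14.1 / 65.38 = 0.2157 mol, so n(e⁻) = 2 × 0.2157 = 0.4313 mol.
The cells are in series, so the same 0.4313 mol of electrons passes through the second cell.
2 Cl⁻ → Cl₂ + 2 e⁻ — 2 mol e⁻ per mol Cl₂, so n(Cl₂) = 0.4313/2 = 0.2157 mol.
V = nRT/P = (0.2157 × 8.314 × 318) / (147 × 10³) = 0.00388 m³ = 3.88 L.

3.88 L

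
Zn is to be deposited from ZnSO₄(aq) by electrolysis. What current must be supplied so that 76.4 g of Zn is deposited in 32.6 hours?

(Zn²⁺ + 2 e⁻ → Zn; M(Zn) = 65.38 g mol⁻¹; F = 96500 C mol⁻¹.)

n(Zn) = 76.4 / 65.38 = 1.169 mol.
n(e⁻) = 2 × 1.169 = 2.337 mol.
Q = n(e⁻)·F = 2.337 × 96500 = 225500 C.
I = Q/t = 225500 / 117360 s = 1.92 A.

1.92 A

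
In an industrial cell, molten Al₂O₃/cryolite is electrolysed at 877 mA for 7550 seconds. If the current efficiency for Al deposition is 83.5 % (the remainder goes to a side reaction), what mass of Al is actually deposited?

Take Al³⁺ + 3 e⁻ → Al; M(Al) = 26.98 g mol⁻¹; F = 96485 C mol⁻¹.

Q = I·t = 0.8770 × 7550.0 = 6621 C.
n(e⁻) = 6621/96485 = 0.06863 mol; theoretically n(Al) = 0.06863/3 = 0.02288 mol, m_theo = 0.6172 g.
At 83.5 % efficiency, m_actual = 0.835 × 0.6172 = 0.515 g.

0.515 g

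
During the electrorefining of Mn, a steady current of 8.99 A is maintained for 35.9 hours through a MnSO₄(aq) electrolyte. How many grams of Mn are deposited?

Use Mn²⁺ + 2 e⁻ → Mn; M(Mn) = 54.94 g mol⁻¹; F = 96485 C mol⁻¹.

331 g

Q = I·t = 8.990 A × 129240 s = 1162000 C.
n(e⁻) = Q/F = 1162000 / 96485 = 12.04 mol.
Mn²⁺ + 2 e⁻ → Mn, so n(Mn) = n(e⁻)/2 = 6.021 mol.
m = n·M = 6.021 × 54.94 = 331 g.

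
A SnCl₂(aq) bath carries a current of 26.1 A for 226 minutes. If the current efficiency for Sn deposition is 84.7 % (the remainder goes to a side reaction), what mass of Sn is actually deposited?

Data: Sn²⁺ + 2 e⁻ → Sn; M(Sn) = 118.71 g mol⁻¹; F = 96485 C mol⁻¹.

Q = I·t = 26.10 × 13560 = 353900 C.
n(e⁻) = 353900/96485 = 3.668 mol; theoretically n(Sn) = 3.668/2 = 1.834 mol, m_theo = 217.7 g.
At 84.7 % efficiency, m_actual = 0.847 × 217.7 = 184 g.

184 g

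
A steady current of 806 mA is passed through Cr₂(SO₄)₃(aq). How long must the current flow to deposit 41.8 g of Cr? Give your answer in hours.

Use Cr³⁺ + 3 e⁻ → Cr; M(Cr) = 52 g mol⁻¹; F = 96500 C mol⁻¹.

n(Cr) = m/M = 41.8 / 52 = 0.8038 mol.
Each Cr atom requires 3 electrons, so n(e⁻) = 3 × 0.8038 = 2.412 mol.
Q = n(e⁻)·F = 2.412 × 96500 = 232700 C.
t = Q/I = 232700 / 0.8060 A = 288700 s = 80.2 h.

80.2 h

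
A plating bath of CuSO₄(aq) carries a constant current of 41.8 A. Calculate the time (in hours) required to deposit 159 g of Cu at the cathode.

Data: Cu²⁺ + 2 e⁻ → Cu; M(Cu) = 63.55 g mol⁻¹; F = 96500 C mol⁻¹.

n(Cu) = m/M = 159 / 63.55 = 2.502 mol.
Each Cu atom requires 2 electrons, so n(e⁻) = 2 × 2.502 = 5.004 mol.
Q = n(e⁻)·F = 5.004 × 96500 = 482900 C.
t = Q/I = 482900 / 41.80 A = 11550 s = 3.21 h.

3.21 h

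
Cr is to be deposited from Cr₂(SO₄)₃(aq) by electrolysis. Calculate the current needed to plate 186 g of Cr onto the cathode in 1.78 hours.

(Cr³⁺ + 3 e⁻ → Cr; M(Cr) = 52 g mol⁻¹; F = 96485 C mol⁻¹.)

162 A

n(Cr) = 186 / 52 = 3.577 mol.
n(e⁻) = 3 × 3.577 = 10.73 mol.
Q = n(e⁻)·F = 10.73 × 96485 = 1035000 C.
I = Q/t = 1035000 / 6408.0 s = 162 A.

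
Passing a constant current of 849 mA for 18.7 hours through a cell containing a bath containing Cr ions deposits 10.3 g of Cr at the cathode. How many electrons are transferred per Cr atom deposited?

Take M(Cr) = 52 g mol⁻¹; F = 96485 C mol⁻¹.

3

Q = I·t = 0.8490 A × 67320 s = 57150 C, so n(e⁻) = 57150/96485 = 0.5924 mol.
n(Cr) deposited = 10.3 / 52 = 0.1981 mol.
Electrons per atom = n(e⁻)/n(Cr) = 0.5924 / 0.1981 = 2.99 ≈ 3, so the ion is Cr³⁺.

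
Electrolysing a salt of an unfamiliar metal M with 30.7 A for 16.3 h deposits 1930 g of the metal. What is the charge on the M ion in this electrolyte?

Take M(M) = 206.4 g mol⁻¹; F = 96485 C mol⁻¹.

+2

Q = I·t = 30.70 A × 58680 s = 1801000 C, so n(e⁻) = 1801000/96485 = 18.67 mol.
n(M) deposited = 1930 / 206.4 = 9.351 mol.
Electrons per atom = n(e⁻)/n(M) = 18.67 / 9.351 = 2.00 ≈ 2, so the ion is M²⁺.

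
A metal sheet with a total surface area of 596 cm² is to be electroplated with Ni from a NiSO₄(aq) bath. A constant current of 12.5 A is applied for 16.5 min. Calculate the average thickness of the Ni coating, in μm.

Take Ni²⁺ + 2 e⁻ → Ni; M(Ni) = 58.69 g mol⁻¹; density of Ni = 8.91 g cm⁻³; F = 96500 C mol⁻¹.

7.09 μm

Q = I·t = 12.50 × 990.00 = 12380 C; n(e⁻) = 0.1282 mol.
n(Ni) = n(e⁻)/2 = 0.06412 mol, so m = 0.06412 × 58.69 = 3.763 g.
Volume = m/ρ = 3.763 / 8.91 = 0.4224 cm³.
Thickness = V/A = 0.4224 / 596 = 7.09 × 10⁻⁴ cm = 7.09 μm.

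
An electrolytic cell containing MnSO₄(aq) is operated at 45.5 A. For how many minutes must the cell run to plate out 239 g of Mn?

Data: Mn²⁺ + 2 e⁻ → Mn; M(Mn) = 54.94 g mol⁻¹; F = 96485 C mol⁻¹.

307 min

n(Mn) = m/M = 239 / 54.94 = 4.350 mol.
Each Mn atom requires 2 electrons, so n(e⁻) = 2 × 4.350 = 8.700 mol.
Q = n(e⁻)·F = 8.700 × 96485 = 839500 C.
t = Q/I = 839500 / 45.50 A = 18450 s = 307 min.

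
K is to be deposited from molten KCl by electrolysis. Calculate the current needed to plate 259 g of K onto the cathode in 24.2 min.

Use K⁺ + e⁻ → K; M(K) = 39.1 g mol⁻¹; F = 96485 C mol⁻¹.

440 A

n(K) = 259 / 39.1 = 6.624 mol.
n(e⁻) = 1 × 6.624 = 6.624 mol.
Q = n(e⁻)·F = 6.624 × 96485 = 639100 C.
I = Q/t = 639100 / 1452.0 s = 440 A.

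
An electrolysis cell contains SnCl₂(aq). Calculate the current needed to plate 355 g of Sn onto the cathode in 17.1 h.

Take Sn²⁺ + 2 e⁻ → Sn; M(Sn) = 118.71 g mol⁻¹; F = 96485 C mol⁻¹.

9.37 A

n(Sn) = 355 / 118.71 = 2.990 mol.
n(e⁻) = 2 × 2.990 = 5.981 mol.
Q = n(e⁻)·F = 5.981 × 96485 = 577100 C.
I = Q/t = 577100 / 61560 s = 9.37 A.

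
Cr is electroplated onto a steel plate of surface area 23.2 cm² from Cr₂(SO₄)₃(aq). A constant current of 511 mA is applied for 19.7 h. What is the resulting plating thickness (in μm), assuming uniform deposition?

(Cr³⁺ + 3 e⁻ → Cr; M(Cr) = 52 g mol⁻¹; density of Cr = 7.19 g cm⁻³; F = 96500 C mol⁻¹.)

390 μm

Q = I·t = 0.5110 × 70920 = 36240 C; n(e⁻) = 0.3755 mol.
n(Cr) = n(e⁻)/3 = 0.1252 mol, so m = 0.1252 × 52 = 6.509 g.
Volume = m/ρ = 6.509 / 7.19 = 0.9053 cm³.
Thickness = V/A = 0.9053 / 23.2 = 0.0390 cm = 390 μm.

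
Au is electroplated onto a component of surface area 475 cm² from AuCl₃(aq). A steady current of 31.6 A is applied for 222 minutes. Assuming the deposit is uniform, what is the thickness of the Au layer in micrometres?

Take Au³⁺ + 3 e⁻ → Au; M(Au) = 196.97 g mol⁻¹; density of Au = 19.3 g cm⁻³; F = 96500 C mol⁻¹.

312 μm

Q = I·t = 31.60 × 13320 = 420900 C; n(e⁻) = 4.362 mol.
n(Au) = n(e⁻)/3 = 1.454 mol, so m = 1.454 × 196.97 = 286.4 g.
Volume = m/ρ = 286.4 / 19.3 = 14.84 cm³.
Thickness = V/A = 14.84 / 475 = 0.0312 cm = 312 μm.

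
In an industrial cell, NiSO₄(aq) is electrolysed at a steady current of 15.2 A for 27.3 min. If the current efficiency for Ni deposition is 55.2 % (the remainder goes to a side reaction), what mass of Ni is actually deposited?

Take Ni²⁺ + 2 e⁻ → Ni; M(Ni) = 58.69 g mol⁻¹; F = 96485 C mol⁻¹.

Q = I·t = 15.20 × 1638.0 = 24900 C.
n(e⁻) = 24900/96485 = 0.2580 mol; theoretically n(Ni) = 0.2580/2 = 0.1290 mol, m_theo = 7.572 g.
At 55.2 % efficiency, m_actual = 0.552 × 7.572 = 4.18 g.

4.18 g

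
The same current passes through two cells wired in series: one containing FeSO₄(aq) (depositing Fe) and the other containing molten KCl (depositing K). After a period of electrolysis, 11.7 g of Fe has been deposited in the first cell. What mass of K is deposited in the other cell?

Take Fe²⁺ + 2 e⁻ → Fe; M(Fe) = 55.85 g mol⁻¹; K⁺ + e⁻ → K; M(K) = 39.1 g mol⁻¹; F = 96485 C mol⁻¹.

16.4 g

n(Fe) = 11.7 / 55.85 = 0.2095 mol.
Since Fe²⁺ + 2 e⁻ → Fe, n(e⁻) passed = 2 × 0.2095 = 0.4190 mol.
Cells in series carry the same charge, so the same 0.4190 mol of electrons passes through cell 2.
K⁺ + e⁻ → K, so n(K) = 0.4190 / 1 = 0.4190 mol.
m(K) = 0.4190 × 39.1 = 16.4 g.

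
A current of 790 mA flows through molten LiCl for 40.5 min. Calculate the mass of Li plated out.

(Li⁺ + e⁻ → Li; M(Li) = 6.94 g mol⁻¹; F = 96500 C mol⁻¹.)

Q = I·t = 0.7900 A × 2430.0 s = 1920 C.
n(e⁻) = Q/F = 1920 / 96500 = 0.01989 mol.
Li⁺ + e⁻ → Li, so n(Li) = n(e⁻)/1 = 0.01989 mol.
m = n·M = 0.01989 × 6.94 = 0.138 g.

0.138 g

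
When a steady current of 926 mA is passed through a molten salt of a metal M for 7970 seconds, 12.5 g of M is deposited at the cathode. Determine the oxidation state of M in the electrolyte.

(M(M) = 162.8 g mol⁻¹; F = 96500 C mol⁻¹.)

Q = I·t = 0.9260 A × 7970.0 s = 7380 C, so n(e⁻) = 7380/96500 = 0.07648 mol.
n(M) deposited = 12.5 / 162.8 = 0.07678 mol.
Electrons per atom = n(e⁻)/n(M) = 0.07648 / 0.07678 = 0.996 ≈ 1, so the ion is M⁺.

+1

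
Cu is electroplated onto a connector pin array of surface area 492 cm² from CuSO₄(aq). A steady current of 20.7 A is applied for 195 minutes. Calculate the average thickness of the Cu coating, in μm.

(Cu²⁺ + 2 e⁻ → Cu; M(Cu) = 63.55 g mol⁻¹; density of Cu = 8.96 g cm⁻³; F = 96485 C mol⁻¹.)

Q = I·t = 20.70 × 11700 = 242200 C; n(e⁻) = 2.510 mol.
n(Cu) = n(e⁻)/2 = 1.255 mol, so m = 1.255 × 63.55 = 79.76 g.
Volume = m/ρ = 79.76 / 8.96 = 8.902 cm³.
Thickness = V/A = 8.902 / 492 = 0.0181 cm = 181 μm.

181 μm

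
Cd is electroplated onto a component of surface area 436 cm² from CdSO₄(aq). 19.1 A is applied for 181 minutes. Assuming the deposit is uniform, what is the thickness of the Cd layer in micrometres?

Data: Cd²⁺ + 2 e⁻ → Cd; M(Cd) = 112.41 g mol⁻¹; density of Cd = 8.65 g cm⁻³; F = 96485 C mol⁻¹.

320 μm

Q = I·t = 19.10 × 10860 = 207400 C; n(e⁻) = 2.150 mol.
n(Cd) = n(e⁻)/2 = 1.075 mol, so m = 1.075 × 112.41 = 120.8 g.
Volume = m/ρ = 120.8 / 8.65 = 13.97 cm³.
Thickness = V/A = 13.97 / 436 = 0.0320 cm = 320 μm.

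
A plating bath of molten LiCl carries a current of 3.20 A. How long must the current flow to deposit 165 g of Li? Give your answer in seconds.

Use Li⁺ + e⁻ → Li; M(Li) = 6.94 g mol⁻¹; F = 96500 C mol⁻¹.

7.17 × 10⁵ s

n(Li) = m/M = 165 / 6.94 = 23.78 mol.
Each Li atom requires 1 electron, so n(e⁻) = 1 × 23.78 = 23.78 mol.
Q = n(e⁻)·F = 23.78 × 96500 = 2294000 C.
t = Q/I = 2294000 / 3.200 A = 717000 s.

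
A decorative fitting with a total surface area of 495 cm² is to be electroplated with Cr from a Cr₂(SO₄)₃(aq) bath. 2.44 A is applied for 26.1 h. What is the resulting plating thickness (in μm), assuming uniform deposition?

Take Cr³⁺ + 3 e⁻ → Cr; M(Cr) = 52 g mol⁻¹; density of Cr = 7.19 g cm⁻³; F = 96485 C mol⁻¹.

116 μm

Q = I·t = 2.440 × 93960 = 229300 C; n(e⁻) = 2.376 mol.
n(Cr) = n(e⁻)/3 = 0.7920 mol, so m = 0.7920 × 52 = 41.19 g.
Volume = m/ρ = 41.19 / 7.19 = 5.728 cm³.
Thickness = V/A = 5.728 / 495 = 0.0116 cm = 116 μm.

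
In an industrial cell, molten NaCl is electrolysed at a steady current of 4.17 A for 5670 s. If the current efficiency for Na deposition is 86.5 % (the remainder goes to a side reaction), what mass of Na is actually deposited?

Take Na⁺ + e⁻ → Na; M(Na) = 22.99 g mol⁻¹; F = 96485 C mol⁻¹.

Q = I·t = 4.170 × 5670.0 = 23640 C.
n(e⁻) = 23640/96485 = 0.2451 mol; theoretically n(Na) = 0.2451/1 = 0.2451 mol, m_theo = 5.634 g.
At 86.5 % efficiency, m_actual = 0.865 × 5.634 = 4.87 g.

4.87 g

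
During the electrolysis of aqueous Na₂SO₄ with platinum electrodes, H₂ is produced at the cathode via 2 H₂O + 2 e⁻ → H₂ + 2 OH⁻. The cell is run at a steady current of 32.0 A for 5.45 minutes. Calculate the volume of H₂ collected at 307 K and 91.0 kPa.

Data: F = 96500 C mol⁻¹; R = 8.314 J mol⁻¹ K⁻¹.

1.52 L

Q = I·t = 32.00 A × 327.00 s = 10460 C.
n(e⁻) = Q/F = 10460 / 96500 = 0.1084 mol.
2 electrons are transferred per H₂ molecule, so n(H₂) = 0.1084 / 2 = 0.05422 mol.
V = nRT/P = (0.05422 × 8.314 × 307) / (91.0 × 10³ Pa) = 0.00152 m³ = 1.52 L.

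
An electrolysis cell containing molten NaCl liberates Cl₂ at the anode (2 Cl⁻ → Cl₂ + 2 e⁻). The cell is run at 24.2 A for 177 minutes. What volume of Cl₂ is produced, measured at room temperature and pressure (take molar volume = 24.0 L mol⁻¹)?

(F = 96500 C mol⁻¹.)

Q = I·t = 24.20 A × 10620 s = 257000 C.
n(e⁻) = Q/F = 257000 / 96500 = 2.663 mol.
2 electrons are transferred per Cl₂ molecule, so n(Cl₂) = 2.663 / 2 = 1.332 mol.
V = n × V_m = 1.332 × 24.0 = 32.0 L.

32.0 L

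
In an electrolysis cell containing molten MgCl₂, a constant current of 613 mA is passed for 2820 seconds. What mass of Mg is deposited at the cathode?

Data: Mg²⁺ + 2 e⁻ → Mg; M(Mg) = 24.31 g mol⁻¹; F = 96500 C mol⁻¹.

0.218 g

Q = I·t = 0.6130 A × 2820.0 s = 1729 C.
n(e⁻) = Q/F = 1729 / 96500 = 0.01791 mol.
Mg²⁺ + 2 e⁻ → Mg, so n(Mg) = n(e⁻)/2 = 0.008957 mol.
m = n·M = 0.008957 × 24.31 = 0.218 g.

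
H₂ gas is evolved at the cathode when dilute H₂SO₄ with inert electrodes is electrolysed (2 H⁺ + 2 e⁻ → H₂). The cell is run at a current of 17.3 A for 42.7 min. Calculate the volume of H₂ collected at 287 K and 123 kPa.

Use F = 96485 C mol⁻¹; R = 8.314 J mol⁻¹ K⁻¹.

4.46 L

Q = I·t = 17.30 A × 2562.0 s = 44320 C.
n(e⁻) = Q/F = 44320 / 96485 = 0.4594 mol.
2 electrons are transferred per H₂ molecule, so n(H₂) = 0.4594 / 2 = 0.2297 mol.
V = nRT/P = (0.2297 × 8.314 × 287) / (123 × 10³ Pa) = 0.00446 m³ = 4.46 L.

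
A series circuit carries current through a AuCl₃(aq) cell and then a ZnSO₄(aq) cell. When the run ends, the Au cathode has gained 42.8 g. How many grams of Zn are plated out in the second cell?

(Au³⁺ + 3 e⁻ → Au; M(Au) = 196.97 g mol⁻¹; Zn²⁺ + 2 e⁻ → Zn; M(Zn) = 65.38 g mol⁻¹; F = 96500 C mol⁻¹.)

n(Au) = 42.8 / 196.97 = 0.2173 mol.
Since Au³⁺ + 3 e⁻ → Au, n(e⁻) passed = 3 × 0.2173 = 0.6519 mol.
Cells in series carry the same charge, so the same 0.6519 mol of electrons passes through cell 2.
Zn²⁺ + 2 e⁻ → Zn, so n(Zn) = 0.6519 / 2 = 0.3259 mol.
m(Zn) = 0.3259 × 65.38 = 21.3 g.

21.3 g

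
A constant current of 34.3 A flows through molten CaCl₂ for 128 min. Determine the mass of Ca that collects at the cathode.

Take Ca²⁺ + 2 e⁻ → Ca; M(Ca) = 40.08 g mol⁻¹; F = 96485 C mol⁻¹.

Q = I·t = 34.30 A × 7680.0 s = 263400 C.
n(e⁻) = Q/F = 263400 / 96485 = 2.730 mol.
Ca²⁺ + 2 e⁻ → Ca, so n(Ca) = n(e⁻)/2 = 1.365 mol.
m = n·M = 1.365 × 40.08 = 54.7 g.

54.7 g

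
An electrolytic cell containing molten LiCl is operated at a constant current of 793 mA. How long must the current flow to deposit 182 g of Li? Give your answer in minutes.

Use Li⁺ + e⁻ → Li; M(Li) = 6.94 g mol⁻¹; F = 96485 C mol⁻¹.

n(Li) = m/M = 182 / 6.94 = 26.22 mol.
Each Li atom requires 1 electron, so n(e⁻) = 1 × 26.22 = 26.22 mol.
Q = n(e⁻)·F = 26.22 × 96485 = 2530000 C.
t = Q/I = 2530000 / 0.7930 A = 3191000 s = 53200 min.

53200 min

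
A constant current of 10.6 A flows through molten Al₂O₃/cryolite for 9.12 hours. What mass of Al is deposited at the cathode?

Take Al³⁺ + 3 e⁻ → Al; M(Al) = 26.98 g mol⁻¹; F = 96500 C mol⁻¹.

32.4 g

Q = I·t = 10.60 A × 32832 s = 348000 C.
n(e⁻) = Q/F = 348000 / 96500 = 3.606 mol.
Al³⁺ + 3 e⁻ → Al, so n(Al) = n(e⁻)/3 = 1.202 mol.
m = n·M = 1.202 × 26.98 = 32.4 g.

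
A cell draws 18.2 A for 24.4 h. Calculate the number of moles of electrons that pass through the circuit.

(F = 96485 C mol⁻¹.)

16.6 mol

Q = I·t = 18.20 A × 87840 s = 1599000 C.
n(e⁻) = Q/F = 1599000 / 96485 = 16.6 mol.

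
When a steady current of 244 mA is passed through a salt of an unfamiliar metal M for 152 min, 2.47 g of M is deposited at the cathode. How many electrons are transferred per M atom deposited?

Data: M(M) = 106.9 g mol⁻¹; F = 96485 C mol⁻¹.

1

Q = I·t = 0.2440 A × 9120.0 s = 2225 C, so n(e⁻) = 2225/96485 = 0.02306 mol.
n(M) deposited = 2.47 / 106.9 = 0.02311 mol.
Electrons per atom = n(e⁻)/n(M) = 0.02306 / 0.02311 = 0.998 ≈ 1, so the ion is M⁺.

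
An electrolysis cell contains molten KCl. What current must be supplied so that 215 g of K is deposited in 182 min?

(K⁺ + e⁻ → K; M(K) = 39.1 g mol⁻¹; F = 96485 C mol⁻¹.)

48.6 A

n(K) = 215 / 39.1 = 5.499 mol.
n(e⁻) = 1 × 5.499 = 5.499 mol.
Q = n(e⁻)·F = 5.499 × 96485 = 530500 C.
I = Q/t = 530500 / 10920 s = 48.6 A.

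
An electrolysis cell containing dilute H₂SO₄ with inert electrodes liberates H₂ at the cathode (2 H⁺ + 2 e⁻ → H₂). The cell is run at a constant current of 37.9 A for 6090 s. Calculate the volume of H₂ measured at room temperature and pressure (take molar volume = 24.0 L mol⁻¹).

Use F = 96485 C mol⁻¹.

28.7 L

Q = I·t = 37.90 A × 6090.0 s = 230800 C.
n(e⁻) = Q/F = 230800 / 96485 = 2.392 mol.
2 electrons are transferred per H₂ molecule, so n(H₂) = 2.392 / 2 = 1.196 mol.
V = n × V_m = 1.196 × 24.0 = 28.7 L.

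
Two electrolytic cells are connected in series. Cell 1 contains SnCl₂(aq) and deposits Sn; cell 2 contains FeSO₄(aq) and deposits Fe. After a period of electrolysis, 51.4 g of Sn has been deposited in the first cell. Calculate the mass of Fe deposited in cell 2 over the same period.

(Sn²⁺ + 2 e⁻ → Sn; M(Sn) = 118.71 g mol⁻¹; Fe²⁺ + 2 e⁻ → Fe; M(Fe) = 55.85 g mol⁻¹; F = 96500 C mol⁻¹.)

24.2 g

n(Sn) = 51.4 / 118.71 = 0.4330 mol.
Since Sn²⁺ + 2 e⁻ → Sn, n(e⁻) passed = 2 × 0.4330 = 0.8660 mol.
Cells in series carry the same charge, so the same 0.8660 mol of electrons passes through cell 2.
Fe²⁺ + 2 e⁻ → Fe, so n(Fe) = 0.8660 / 2 = 0.4330 mol.
m(Fe) = 0.4330 × 55.85 = 24.2 g.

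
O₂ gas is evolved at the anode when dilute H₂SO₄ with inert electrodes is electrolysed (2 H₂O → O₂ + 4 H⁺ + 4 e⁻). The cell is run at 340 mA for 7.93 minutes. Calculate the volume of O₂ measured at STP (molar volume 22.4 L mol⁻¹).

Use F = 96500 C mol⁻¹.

0.00939 L

Q = I·t = 0.3400 A × 475.80 s = 161.8 C.
n(e⁻) = Q/F = 161.8 / 96500 = 0.001676 mol.
4 electrons are transferred per O₂ molecule, so n(O₂) = 0.001676 / 4 = 0.0004191 mol.
V = n × V_m = 0.0004191 × 22.4 = 0.00939 L.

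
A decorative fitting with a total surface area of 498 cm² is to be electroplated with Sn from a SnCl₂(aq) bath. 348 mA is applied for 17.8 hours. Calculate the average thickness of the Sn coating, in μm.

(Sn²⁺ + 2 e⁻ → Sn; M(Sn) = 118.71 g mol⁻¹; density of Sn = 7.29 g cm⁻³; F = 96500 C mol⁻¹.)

37.8 μm

Q = I·t = 0.3480 × 64080 = 22300 C; n(e⁻) = 0.2311 mol.
n(Sn) = n(e⁻)/2 = 0.1155 mol, so m = 0.1155 × 118.71 = 13.72 g.
Volume = m/ρ = 13.72 / 7.29 = 1.881 cm³.
Thickness = V/A = 1.881 / 498 = 0.00378 cm = 37.8 μm.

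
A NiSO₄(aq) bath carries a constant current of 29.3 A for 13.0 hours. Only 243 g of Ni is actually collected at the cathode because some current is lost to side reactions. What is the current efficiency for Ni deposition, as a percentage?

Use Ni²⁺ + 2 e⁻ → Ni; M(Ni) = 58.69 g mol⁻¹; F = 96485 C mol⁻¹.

58.3 %

Q = I·t = 29.30 × 46800 = 1371000 C; n(e⁻) = 1371000/96485 = 14.21 mol.
Theoretical n(Ni) = n(e⁻)/2 = 7.106 mol, i.e. m_theo = 7.106 × 58.69 = 417.0 g.
Efficiency = m_actual / m_theo = 243 / 417.0 = 58.3 %.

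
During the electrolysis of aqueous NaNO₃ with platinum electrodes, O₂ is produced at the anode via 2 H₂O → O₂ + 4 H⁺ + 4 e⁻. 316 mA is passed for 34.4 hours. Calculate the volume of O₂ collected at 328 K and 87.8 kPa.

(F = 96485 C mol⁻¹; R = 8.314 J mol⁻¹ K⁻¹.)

Q = I·t = 0.3160 A × 123840 s = 39130 C.
n(e⁻) = Q/F = 39130 / 96485 = 0.4056 mol.
4 electrons are transferred per O₂ molecule, so n(O₂) = 0.4056 / 4 = 0.1014 mol.
V = nRT/P = (0.1014 × 8.314 × 328) / (87.8 × 10³ Pa) = 0.00315 m³ = 3.15 L.

3.15 L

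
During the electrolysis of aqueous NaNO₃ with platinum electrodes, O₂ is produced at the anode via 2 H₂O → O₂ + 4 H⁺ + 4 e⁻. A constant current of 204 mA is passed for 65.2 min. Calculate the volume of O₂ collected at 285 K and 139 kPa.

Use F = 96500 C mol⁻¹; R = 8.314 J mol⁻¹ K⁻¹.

Q = I·t = 0.2040 A × 3912.0 s = 798.0 C.
n(e⁻) = Q/F = 798.0 / 96500 = 0.008270 mol.
4 electrons are transferred per O₂ molecule, so n(O₂) = 0.008270 / 4 = 0.002067 mol.
V = nRT/P = (0.002067 × 8.314 × 285) / (139 × 10³ Pa) = 3.52 × 10⁻⁵ m³ = 0.0352 L.

0.0352 L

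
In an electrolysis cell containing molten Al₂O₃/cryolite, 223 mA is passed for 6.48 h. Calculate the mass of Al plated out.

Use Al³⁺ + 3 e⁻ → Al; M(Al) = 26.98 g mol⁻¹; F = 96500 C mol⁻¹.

Q = I·t = 0.2230 A × 23328 s = 5202 C.
n(e⁻) = Q/F = 5202 / 96500 = 0.05391 mol.
Al³⁺ + 3 e⁻ → Al, so n(Al) = n(e⁻)/3 = 0.01797 mol.
m = n·M = 0.01797 × 26.98 = 0.485 g.

0.485 g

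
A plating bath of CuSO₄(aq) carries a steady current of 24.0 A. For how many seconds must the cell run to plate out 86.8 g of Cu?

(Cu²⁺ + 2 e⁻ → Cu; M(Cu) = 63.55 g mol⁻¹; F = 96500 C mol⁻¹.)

n(Cu) = m/M = 86.8 / 63.55 = 1.366 mol.
Each Cu atom requires 2 electrons, so n(e⁻) = 2 × 1.366 = 2.732 mol.
Q = n(e⁻)·F = 2.732 × 96500 = 263600 C.
t = Q/I = 263600 / 24.00 A = 10980 s.

11000 s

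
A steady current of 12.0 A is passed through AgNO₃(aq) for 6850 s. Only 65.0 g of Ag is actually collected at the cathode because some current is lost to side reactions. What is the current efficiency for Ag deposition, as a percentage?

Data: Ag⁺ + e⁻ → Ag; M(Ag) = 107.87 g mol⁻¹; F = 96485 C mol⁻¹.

70.7 %

Q = I·t = 12.00 × 6850.0 = 82200 C; n(e⁻) = 82200/96485 = 0.8519 mol.
Theoretical n(Ag) = n(e⁻)/1 = 0.8519 mol, i.e. m_theo = 0.8519 × 107.87 = 91.90 g.
Efficiency = m_actual / m_theo = 65.0 / 91.90 = 70.7 %.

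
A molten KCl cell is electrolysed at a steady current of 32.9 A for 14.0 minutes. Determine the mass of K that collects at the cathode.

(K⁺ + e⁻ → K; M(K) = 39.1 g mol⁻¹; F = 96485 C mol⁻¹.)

Q = I·t = 32.90 A × 840.00 s = 27640 C.
n(e⁻) = Q/F = 27640 / 96485 = 0.2864 mol.
K⁺ + e⁻ → K, so n(K) = n(e⁻)/1 = 0.2864 mol.
m = n·M = 0.2864 × 39.1 = 11.2 g.

11.2 g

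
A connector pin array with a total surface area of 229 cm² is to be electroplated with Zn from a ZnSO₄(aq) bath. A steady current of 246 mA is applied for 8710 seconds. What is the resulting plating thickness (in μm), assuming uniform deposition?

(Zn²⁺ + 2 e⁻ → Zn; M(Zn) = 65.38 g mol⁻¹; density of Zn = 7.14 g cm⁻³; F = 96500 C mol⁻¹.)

4.44 μm

Q = I·t = 0.2460 × 8710.0 = 2143 C; n(e⁻) = 0.02220 mol.
n(Zn) = n(e⁻)/2 = 0.01110 mol, so m = 0.01110 × 65.38 = 0.7258 g.
Volume = m/ρ = 0.7258 / 7.14 = 0.1017 cm³.
Thickness = V/A = 0.1017 / 229 = 4.44 × 10⁻⁴ cm = 4.44 μm.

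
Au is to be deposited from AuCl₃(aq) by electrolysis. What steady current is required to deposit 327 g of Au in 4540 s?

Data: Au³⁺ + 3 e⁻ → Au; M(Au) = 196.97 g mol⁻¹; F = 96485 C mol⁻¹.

106 A

n(Au) = 327 / 196.97 = 1.660 mol.
n(e⁻) = 3 × 1.660 = 4.980 mol.
Q = n(e⁻)·F = 4.980 × 96485 = 480500 C.
I = Q/t = 480500 / 4540.0 s = 106 A.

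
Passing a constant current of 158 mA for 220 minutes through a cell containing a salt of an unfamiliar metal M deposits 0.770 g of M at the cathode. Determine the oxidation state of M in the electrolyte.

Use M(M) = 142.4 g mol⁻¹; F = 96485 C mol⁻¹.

Q = I·t = 0.1580 A × 13200 s = 2086 C, so n(e⁻) = 2086/96485 = 0.02162 mol.
n(M) deposited = 0.770 / 142.4 = 0.005407 mol.
Electrons per atom = n(e⁻)/n(M) = 0.02162 / 0.005407 = 4.00 ≈ 4, so the ion is M⁴⁺.

+4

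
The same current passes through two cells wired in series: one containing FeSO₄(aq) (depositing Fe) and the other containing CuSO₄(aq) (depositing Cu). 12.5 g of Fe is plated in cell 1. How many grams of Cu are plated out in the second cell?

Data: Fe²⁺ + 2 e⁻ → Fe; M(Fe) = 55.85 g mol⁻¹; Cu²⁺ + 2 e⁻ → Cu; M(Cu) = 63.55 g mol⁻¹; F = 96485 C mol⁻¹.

14.2 g

n(Fe) = 12.5 / 55.85 = 0.2238 mol.
Since Fe²⁺ + 2 e⁻ → Fe, n(e⁻) passed = 2 × 0.2238 = 0.4476 mol.
Cells in series carry the same charge, so the same 0.4476 mol of electrons passes through cell 2.
Cu²⁺ + 2 e⁻ → Cu, so n(Cu) = 0.4476 / 2 = 0.2238 mol.
m(Cu) = 0.2238 × 63.55 = 14.2 g.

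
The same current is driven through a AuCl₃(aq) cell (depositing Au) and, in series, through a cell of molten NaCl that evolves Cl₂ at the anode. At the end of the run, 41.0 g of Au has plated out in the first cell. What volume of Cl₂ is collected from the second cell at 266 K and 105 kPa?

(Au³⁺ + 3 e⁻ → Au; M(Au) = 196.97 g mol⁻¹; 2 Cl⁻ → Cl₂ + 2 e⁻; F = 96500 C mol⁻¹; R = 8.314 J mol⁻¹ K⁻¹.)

6.58 L

n(Au) = 41.0 / 196.97 = 0.2082 mol, so n(e⁻) = 3 × 0.2082 = 0.6245 mol.
The cells are in series, so the same 0.6245 mol of electrons passes through the second cell.
2 Cl⁻ → Cl₂ + 2 e⁻ — 2 mol e⁻ per mol Cl₂, so n(Cl₂) = 0.6245/2 = 0.3122 mol.
V = nRT/P = (0.3122 × 8.314 × 266) / (105 × 10³) = 0.00658 m³ = 6.58 L.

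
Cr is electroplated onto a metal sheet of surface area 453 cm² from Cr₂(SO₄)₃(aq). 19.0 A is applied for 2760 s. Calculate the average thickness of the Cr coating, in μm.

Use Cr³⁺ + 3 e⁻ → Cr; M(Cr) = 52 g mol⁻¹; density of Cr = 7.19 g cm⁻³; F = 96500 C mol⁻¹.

Q = I·t = 19.00 × 2760.0 = 52440 C; n(e⁻) = 0.5434 mol.
n(Cr) = n(e⁻)/3 = 0.1811 mol, so m = 0.1811 × 52 = 9.419 g.
Volume = m/ρ = 9.419 / 7.19 = 1.310 cm³.
Thickness = V/A = 1.310 / 453 = 0.00289 cm = 28.9 μm.

28.9 μm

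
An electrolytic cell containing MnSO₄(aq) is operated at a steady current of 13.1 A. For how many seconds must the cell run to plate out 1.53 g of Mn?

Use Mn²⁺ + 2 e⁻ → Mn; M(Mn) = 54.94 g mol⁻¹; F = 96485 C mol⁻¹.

410 s

n(Mn) = m/M = 1.53 / 54.94 = 0.02785 mol.
Each Mn atom requires 2 electrons, so n(e⁻) = 2 × 0.02785 = 0.05570 mol.
Q = n(e⁻)·F = 0.05570 × 96485 = 5374 C.
t = Q/I = 5374 / 13.10 A = 410.2 s.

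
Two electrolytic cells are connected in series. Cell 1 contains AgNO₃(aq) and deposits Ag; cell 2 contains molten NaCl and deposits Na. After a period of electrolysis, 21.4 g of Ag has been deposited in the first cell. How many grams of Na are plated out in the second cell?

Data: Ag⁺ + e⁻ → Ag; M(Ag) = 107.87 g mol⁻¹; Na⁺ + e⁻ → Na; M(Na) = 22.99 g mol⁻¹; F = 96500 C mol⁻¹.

n(Ag) = 21.4 / 107.87 = 0.1984 mol.
Since Ag⁺ + e⁻ → Ag, n(e⁻) passed = 1 × 0.1984 = 0.1984 mol.
Cells in series carry the same charge, so the same 0.1984 mol of electrons passes through cell 2.
Na⁺ + e⁻ → Na, so n(Na) = 0.1984 / 1 = 0.1984 mol.
m(Na) = 0.1984 × 22.99 = 4.56 g.

4.56 g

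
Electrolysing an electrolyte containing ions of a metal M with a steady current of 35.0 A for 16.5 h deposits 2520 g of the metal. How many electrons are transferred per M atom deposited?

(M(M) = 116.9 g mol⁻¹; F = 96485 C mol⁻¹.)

1

Q = I·t = 35.00 A × 59400 s = 2079000 C, so n(e⁻) = 2079000/96485 = 21.55 mol.
n(M) deposited = 2520 / 116.9 = 21.56 mol.
Electrons per atom = n(e⁻)/n(M) = 21.55 / 21.56 = 1.00 ≈ 1, so the ion is M⁺.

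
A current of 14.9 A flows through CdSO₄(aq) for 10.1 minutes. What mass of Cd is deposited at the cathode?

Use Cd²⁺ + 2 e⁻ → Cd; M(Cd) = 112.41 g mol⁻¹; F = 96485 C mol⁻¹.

Q = I·t = 14.90 A × 606.00 s = 9029 C.
n(e⁻) = Q/F = 9029 / 96485 = 0.09358 mol.
Cd²⁺ + 2 e⁻ → Cd, so n(Cd) = n(e⁻)/2 = 0.04679 mol.
m = n·M = 0.04679 × 112.41 = 5.26 g.

5.26 g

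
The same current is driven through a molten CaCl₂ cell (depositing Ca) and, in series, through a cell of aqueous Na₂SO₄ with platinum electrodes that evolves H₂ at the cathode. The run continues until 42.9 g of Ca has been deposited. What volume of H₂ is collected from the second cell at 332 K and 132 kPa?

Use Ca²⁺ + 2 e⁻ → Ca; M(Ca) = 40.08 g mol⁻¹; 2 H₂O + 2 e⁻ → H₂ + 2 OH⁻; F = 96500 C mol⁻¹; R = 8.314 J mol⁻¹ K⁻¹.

22.4 L

n(Ca) = 42.9 / 40.08 = 1.070 mol, so n(e⁻) = 2 × 1.070 = 2.141 mol.
The cells are in series, so the same 2.141 mol of electrons passes through the second cell.
2 H₂O + 2 e⁻ → H₂ + 2 OH⁻ — 2 mol e⁻ per mol H₂, so n(H₂) = 2.141/2 = 1.070 mol.
V = nRT/P = (1.070 × 8.314 × 332) / (132 × 10³) = 0.0224 m³ = 22.4 L.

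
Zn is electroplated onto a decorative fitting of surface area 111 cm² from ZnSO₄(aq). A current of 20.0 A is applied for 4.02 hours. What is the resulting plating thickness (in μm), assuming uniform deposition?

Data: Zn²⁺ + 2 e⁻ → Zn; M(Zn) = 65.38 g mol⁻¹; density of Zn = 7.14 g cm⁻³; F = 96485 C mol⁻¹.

1240 μm

Q = I·t = 20.00 × 14472 = 289400 C; n(e⁻) = 3.000 mol.
n(Zn) = n(e⁻)/2 = 1.500 mol, so m = 1.500 × 65.38 = 98.06 g.
Volume = m/ρ = 98.06 / 7.14 = 13.73 cm³.
Thickness = V/A = 13.73 / 111 = 0.124 cm = 1240 μm.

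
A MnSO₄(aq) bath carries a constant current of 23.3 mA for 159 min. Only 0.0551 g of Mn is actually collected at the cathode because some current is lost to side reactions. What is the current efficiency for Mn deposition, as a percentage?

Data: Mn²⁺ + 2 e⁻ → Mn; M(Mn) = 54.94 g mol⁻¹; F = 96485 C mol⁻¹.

Q = I·t = 0.02330 × 9540.0 = 222.3 C; n(e⁻) = 222.3/96485 = 0.002304 mol.
Theoretical n(Mn) = n(e⁻)/2 = 0.001152 mol, i.e. m_theo = 0.001152 × 54.94 = 0.06329 g.
Efficiency = m_actual / m_theo = 0.0551 / 0.06329 = 87.1 %.

87.1 %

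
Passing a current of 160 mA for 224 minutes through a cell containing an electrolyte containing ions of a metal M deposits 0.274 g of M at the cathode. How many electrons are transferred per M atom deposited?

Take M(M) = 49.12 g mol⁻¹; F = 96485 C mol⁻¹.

Q = I·t = 0.1600 A × 13440 s = 2150 C, so n(e⁻) = 2150/96485 = 0.02229 mol.
n(M) deposited = 0.274 / 49.12 = 0.005578 mol.
Electrons per atom = n(e⁻)/n(M) = 0.02229 / 0.005578 = 4.00 ≈ 4, so the ion is M⁴⁺.

4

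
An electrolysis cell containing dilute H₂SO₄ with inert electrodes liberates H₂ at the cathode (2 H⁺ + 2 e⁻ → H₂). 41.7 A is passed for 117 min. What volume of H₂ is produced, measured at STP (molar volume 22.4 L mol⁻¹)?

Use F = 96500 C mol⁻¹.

34.0 L

Q = I·t = 41.70 A × 7020.0 s = 292700 C.
n(e⁻) = Q/F = 292700 / 96500 = 3.034 mol.
2 electrons are transferred per H₂ molecule, so n(H₂) = 3.034 / 2 = 1.517 mol.
V = n × V_m = 1.517 × 22.4 = 34.0 L.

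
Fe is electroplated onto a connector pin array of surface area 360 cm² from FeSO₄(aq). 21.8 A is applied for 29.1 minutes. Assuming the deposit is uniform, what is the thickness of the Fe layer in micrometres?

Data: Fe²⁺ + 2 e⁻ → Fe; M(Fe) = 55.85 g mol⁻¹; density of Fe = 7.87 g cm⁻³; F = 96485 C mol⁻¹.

38.9 μm

Q = I·t = 21.80 × 1746.0 = 38060 C; n(e⁻) = 0.3945 mol.
n(Fe) = n(e⁻)/2 = 0.1972 mol, so m = 0.1972 × 55.85 = 11.02 g.
Volume = m/ρ = 11.02 / 7.87 = 1.400 cm³.
Thickness = V/A = 1.400 / 360 = 0.00389 cm = 38.9 μm.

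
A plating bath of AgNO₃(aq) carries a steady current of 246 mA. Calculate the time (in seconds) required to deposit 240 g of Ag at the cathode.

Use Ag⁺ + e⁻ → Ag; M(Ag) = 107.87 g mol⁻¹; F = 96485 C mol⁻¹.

n(Ag) = m/M = 240 / 107.87 = 2.225 mol.
Each Ag atom requires 1 electron, so n(e⁻) = 1 × 2.225 = 2.225 mol.
Q = n(e⁻)·F = 2.225 × 96485 = 214700 C.
t = Q/I = 214700 / 0.2460 A = 872600 s.

8.73 × 10⁵ s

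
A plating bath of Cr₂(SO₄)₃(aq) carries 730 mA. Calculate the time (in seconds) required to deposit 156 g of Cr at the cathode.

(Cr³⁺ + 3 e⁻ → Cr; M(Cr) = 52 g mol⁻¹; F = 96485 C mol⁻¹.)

1.19 × 10⁶ s

n(Cr) = m/M = 156 / 52 = 3.000 mol.
Each Cr atom requires 3 electrons, so n(e⁻) = 3 × 3.000 = 9.000 mol.
Q = n(e⁻)·F = 9.000 × 96485 = 868400 C.
t = Q/I = 868400 / 0.7300 A = 1190000 s.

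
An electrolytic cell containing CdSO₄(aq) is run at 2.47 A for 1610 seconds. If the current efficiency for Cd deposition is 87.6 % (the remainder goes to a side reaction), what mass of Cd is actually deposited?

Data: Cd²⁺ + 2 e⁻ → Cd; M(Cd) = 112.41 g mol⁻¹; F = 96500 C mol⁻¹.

2.03 g

Q = I·t = 2.470 × 1610.0 = 3977 C.
n(e⁻) = 3977/96500 = 0.04121 mol; theoretically n(Cd) = 0.04121/2 = 0.02060 mol, m_theo = 2.316 g.
At 87.6 % efficiency, m_actual = 0.876 × 2.316 = 2.03 g.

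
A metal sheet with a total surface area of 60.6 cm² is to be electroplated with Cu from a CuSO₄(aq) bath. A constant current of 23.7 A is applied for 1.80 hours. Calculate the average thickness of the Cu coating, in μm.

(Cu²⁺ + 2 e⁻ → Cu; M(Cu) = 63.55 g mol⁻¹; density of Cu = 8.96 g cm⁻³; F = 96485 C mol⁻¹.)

Q = I·t = 23.70 × 6480.0 = 153600 C; n(e⁻) = 1.592 mol.
n(Cu) = n(e⁻)/2 = 0.7959 mol, so m = 0.7959 × 63.55 = 50.58 g.
Volume = m/ρ = 50.58 / 8.96 = 5.645 cm³.
Thickness = V/A = 5.645 / 60.6 = 0.0931 cm = 931 μm.

931 μm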